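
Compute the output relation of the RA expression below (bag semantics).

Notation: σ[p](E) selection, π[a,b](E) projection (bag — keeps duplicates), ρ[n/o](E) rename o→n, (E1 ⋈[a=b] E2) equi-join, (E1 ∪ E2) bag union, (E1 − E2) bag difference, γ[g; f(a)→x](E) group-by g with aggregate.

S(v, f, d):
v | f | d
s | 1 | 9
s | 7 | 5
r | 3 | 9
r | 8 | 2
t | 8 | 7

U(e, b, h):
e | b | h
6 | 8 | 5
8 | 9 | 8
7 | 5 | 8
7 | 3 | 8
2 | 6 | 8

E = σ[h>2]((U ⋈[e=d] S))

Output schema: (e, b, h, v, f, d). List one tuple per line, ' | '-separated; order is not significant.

Stepwise |·|:
  U → 5
  S → 5
  (U ⋈[e=d] S) → 3
  σ[h>2]((U ⋈[e=d] S)) → 3

== RESULT ==
e | b | h | v | f | d
2 | 6 | 8 | r | 8 | 2
7 | 3 | 8 | t | 8 | 7
7 | 5 | 8 | t | 8 | 7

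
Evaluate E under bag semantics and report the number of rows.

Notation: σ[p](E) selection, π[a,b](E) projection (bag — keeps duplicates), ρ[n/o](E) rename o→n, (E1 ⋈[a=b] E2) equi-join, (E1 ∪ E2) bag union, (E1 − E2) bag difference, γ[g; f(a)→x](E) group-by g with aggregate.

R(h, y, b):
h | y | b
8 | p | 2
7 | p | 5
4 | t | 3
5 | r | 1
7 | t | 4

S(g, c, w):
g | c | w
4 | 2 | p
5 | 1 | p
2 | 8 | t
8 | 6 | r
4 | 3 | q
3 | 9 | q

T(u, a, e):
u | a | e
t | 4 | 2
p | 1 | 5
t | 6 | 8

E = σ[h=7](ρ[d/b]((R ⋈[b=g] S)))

Subexpression sizes:
  R → 5
  S → 6
  (R ⋈[b=g] S) → 5
  ρ[d/b]((R ⋈[b=g] S)) → 5
  σ[h=7](ρ[d/b]((R ⋈[b=g] S))) → 3

|E| = 3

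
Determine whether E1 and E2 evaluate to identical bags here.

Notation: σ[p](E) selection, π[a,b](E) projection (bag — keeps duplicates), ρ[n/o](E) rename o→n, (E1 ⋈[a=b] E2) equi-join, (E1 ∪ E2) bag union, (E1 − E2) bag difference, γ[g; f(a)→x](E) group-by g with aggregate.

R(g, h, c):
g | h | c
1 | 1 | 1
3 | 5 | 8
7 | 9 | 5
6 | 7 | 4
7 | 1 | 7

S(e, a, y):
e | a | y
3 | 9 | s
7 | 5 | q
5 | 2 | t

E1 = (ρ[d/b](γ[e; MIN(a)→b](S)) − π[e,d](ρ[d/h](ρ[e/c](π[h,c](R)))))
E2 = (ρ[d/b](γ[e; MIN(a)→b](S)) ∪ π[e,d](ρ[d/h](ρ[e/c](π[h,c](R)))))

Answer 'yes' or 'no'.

E1 stepwise |·|:
  S → 3
  γ[e; MIN(a)→b](S) → 3
  ρ[d/b](γ[e; MIN(a)→b](S)) → 3
  R → 5
  π[h,c](R) → 5
  ρ[e/c](π[h,c](R)) → 5
  ρ[d/h](ρ[e/c](π[h,c](R))) → 5
  π[e,d](ρ[d/h](ρ[e/c](π[h,c](R)))) → 5
  (ρ[d/b](γ[e; MIN(a)→b](S)) − π[e,d](ρ[d/h](ρ[e/c](π[h,c](R))))) → 3
E2 stepwise |·|:
  S → 3
  γ[e; MIN(a)→b](S) → 3
  ρ[d/b](γ[e; MIN(a)→b](S)) → 3
  R → 5
  π[h,c](R) → 5
  ρ[e/c](π[h,c](R)) → 5
  ρ[d/h](ρ[e/c](π[h,c](R))) → 5
  π[e,d](ρ[d/h](ρ[e/c](π[h,c](R)))) → 5
  (ρ[d/b](γ[e; MIN(a)→b](S)) ∪ π[e,d](ρ[d/h](ρ[e/c](π[h,c](R))))) → 8

E1 result:
e | d
3 | 9
5 | 2
7 | 5
E2 result:
e | d
1 | 1
3 | 9
4 | 7
5 | 2
5 | 9
7 | 1
7 | 5
8 | 5
Witness: (7, 1) appears 0× in E1 but 1× in E2.

no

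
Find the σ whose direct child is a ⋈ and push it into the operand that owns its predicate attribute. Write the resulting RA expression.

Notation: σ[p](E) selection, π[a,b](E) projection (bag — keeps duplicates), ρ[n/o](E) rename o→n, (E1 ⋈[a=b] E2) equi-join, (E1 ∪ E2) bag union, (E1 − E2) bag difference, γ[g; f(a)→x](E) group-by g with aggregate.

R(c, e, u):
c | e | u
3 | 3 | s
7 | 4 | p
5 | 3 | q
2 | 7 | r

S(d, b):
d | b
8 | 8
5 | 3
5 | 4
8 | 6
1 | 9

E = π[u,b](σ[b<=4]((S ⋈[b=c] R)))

σ filters on b, owned by the left side.
E' = π[u,b]((σ[b<=4](S) ⋈[b=c] R))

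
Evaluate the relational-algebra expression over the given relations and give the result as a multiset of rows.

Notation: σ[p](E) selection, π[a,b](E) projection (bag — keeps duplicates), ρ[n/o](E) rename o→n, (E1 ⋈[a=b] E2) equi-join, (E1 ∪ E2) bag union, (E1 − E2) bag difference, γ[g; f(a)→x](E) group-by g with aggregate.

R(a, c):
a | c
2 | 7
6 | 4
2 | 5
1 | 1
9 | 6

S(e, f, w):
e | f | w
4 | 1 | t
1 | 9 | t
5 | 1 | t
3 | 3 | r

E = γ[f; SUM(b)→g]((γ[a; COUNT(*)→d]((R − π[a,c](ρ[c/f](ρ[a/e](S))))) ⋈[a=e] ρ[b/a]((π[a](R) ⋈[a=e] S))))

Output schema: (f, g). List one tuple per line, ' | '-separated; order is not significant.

Subexpression sizes:
  R → 5
  S → 4
  ρ[a/e](S) → 4
  ρ[c/f](ρ[a/e](S)) → 4
  π[a,c](ρ[c/f](ρ[a/e](S))) → 4
  (R − π[a,c](ρ[c/f](ρ[a/e](S)))) → 5
  γ[a; COUNT(*)→d]((R − π[a,c](ρ[c/f](ρ[a/e](S))))) → 4
  R → 5
  π[a](R) → 5
  S → 4
  (π[a](R) ⋈[a=e] S) → 1
  ρ[b/a]((π[a](R) ⋈[a=e] S)) → 1
  (γ[a; COUNT(*)→d]((R − π[a,c](ρ[c/f](ρ[a/e](S))))) ⋈[a=e] ρ[b/a]((π[a](R) ⋈[a=e] S))) → 1
  γ[f; SUM(b)→g]((γ[a; COUNT(*)→d]((R − π[a,c](ρ[c/f](ρ[a/e](S))))) ⋈[a=e] ρ[b/a]((π[a](R) ⋈[a=e] S)))) → 1

== RESULT ==
f | g
9 | 1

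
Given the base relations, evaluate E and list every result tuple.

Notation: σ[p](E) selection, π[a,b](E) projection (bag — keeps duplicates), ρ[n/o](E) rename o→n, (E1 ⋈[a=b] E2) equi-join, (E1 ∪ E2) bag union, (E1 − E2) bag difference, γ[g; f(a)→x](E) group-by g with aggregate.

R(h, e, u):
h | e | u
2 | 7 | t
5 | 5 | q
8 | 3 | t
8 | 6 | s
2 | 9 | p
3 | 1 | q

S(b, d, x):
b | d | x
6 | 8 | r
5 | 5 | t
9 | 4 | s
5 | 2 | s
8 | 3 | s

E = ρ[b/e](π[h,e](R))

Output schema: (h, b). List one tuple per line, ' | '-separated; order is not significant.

Per-node cardinality:
  R → 6
  π[h,e](R) → 6
  ρ[b/e](π[h,e](R)) → 6

== RESULT ==
h | b
2 | 7
2 | 9
3 | 1
5 | 5
8 | 3
8 | 6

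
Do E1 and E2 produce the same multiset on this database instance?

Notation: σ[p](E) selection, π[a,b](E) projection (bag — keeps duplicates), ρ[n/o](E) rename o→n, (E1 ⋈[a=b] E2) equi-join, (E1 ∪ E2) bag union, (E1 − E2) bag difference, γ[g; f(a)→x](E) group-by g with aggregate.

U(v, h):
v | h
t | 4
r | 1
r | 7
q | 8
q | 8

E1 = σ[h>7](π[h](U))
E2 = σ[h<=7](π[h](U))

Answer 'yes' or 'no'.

E1 per-node cardinality:
  U → 5
  π[h](U) → 5
  σ[h>7](π[h](U)) → 2
E2 per-node cardinality:
  U → 5
  π[h](U) → 5
  σ[h<=7](π[h](U)) → 3

E1 result:
h
8
8
E2 result:
h
1
4
7
Witness: (1,) appears 0× in E1 but 1× in E2.

no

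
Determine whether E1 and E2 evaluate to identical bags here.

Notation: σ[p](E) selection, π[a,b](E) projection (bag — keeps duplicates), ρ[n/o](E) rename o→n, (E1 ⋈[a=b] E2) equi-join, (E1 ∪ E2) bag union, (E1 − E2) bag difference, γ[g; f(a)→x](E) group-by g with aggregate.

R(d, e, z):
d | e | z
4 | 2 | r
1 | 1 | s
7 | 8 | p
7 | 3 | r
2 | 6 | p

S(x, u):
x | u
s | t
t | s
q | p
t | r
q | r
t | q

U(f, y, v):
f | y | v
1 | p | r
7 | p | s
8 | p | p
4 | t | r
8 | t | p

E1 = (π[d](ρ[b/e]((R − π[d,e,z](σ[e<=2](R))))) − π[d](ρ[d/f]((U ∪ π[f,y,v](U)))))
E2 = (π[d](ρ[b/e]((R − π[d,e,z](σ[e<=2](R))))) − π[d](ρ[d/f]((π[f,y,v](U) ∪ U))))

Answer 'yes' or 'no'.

E1 subexpression sizes:
  R → 5
  R → 5
  σ[e<=2](R) → 2
  π[d,e,z](σ[e<=2](R)) → 2
  (R − π[d,e,z](σ[e<=2](R))) → 3
  ρ[b/e]((R − π[d,e,z](σ[e<=2](R)))) → 3
  π[d](ρ[b/e]((R − π[d,e,z](σ[e<=2](R))))) → 3
  U → 5
  U → 5
  π[f,y,v](U) → 5
  (U ∪ π[f,y,v](U)) → 10
  ρ[d/f]((U ∪ π[f,y,v](U))) → 10
  π[d](ρ[d/f]((U ∪ π[f,y,v](U)))) → 10
  (π[d](ρ[b/e]((R − π[d,e,z](σ[e<=2](R))))) − π[d](ρ[d/f]((U ∪ π[f,y,v](U))))) → 1
E2 subexpression sizes:
  R → 5
  R → 5
  σ[e<=2](R) → 2
  π[d,e,z](σ[e<=2](R)) → 2
  (R − π[d,e,z](σ[e<=2](R))) → 3
  ρ[b/e]((R − π[d,e,z](σ[e<=2](R)))) → 3
  π[d](ρ[b/e]((R − π[d,e,z](σ[e<=2](R))))) → 3
  U → 5
  π[f,y,v](U) → 5
  U → 5
  (π[f,y,v](U) ∪ U) → 10
  ρ[d/f]((π[f,y,v](U) ∪ U)) → 10
  π[d](ρ[d/f]((π[f,y,v](U) ∪ U))) → 10
  (π[d](ρ[b/e]((R − π[d,e,z](σ[e<=2](R))))) − π[d](ρ[d/f]((π[f,y,v](U) ∪ U)))) → 1

E1 and E2 produce the same multiset:
d
2

yes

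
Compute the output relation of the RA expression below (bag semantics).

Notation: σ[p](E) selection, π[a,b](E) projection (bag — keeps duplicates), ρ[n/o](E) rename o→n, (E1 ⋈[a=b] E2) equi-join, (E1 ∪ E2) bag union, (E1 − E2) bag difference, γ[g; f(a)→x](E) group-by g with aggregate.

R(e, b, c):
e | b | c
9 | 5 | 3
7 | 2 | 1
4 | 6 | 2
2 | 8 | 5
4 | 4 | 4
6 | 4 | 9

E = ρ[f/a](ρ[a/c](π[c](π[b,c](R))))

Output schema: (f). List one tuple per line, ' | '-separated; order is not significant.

Subexpression sizes:
  R → 6
  π[b,c](R) → 6
  π[c](π[b,c](R)) → 6
  ρ[a/c](π[c](π[b,c](R))) → 6
  ρ[f/a](ρ[a/c](π[c](π[b,c](R)))) → 6

== RESULT ==
f
1
2
3
4
5
9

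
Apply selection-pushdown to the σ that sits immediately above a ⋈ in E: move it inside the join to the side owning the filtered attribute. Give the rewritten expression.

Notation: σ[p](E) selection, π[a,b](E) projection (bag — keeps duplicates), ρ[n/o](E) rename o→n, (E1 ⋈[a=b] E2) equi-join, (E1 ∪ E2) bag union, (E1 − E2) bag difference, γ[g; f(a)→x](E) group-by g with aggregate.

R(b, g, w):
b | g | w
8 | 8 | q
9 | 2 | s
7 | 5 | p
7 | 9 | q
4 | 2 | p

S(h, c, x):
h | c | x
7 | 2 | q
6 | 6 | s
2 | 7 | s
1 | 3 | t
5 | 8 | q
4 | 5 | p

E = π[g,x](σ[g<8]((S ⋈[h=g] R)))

σ filters on g, owned by the right side.
E' = π[g,x]((S ⋈[h=g] σ[g<8](R)))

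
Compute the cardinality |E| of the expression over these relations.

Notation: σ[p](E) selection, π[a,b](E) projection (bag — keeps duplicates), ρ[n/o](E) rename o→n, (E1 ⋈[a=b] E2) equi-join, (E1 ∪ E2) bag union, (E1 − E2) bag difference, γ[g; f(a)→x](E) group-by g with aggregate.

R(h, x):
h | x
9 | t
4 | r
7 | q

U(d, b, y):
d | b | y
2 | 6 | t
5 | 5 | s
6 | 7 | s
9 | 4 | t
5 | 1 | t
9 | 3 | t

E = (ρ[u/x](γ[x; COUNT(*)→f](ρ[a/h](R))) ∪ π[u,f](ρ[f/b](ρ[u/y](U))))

Stepwise |·|:
  R → 3
  ρ[a/h](R) → 3
  γ[x; COUNT(*)→f](ρ[a/h](R)) → 3
  ρ[u/x](γ[x; COUNT(*)→f](ρ[a/h](R))) → 3
  U → 6
  ρ[u/y](U) → 6
  ρ[f/b](ρ[u/y](U)) → 6
  π[u,f](ρ[f/b](ρ[u/y](U))) → 6
  (ρ[u/x](γ[x; COUNT(*)→f](ρ[a/h](R))) ∪ π[u,f](ρ[f/b](ρ[u/y](U)))) → 9

|E| = 9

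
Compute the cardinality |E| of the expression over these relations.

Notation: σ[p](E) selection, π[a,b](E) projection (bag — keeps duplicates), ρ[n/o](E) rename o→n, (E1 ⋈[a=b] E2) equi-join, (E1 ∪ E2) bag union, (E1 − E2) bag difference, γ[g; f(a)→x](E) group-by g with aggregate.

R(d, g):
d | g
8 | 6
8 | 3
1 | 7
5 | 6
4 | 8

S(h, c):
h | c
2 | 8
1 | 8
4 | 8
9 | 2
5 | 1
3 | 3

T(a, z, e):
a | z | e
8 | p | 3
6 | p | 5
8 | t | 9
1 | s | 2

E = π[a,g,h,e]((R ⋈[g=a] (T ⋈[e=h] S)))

Row counts bottom-up:
  R → 5
  T → 4
  S → 6
  (T ⋈[e=h] S) → 4
  (R ⋈[g=a] (T ⋈[e=h] S)) → 4
  π[a,g,h,e]((R ⋈[g=a] (T ⋈[e=h] S))) → 4

|E| = 4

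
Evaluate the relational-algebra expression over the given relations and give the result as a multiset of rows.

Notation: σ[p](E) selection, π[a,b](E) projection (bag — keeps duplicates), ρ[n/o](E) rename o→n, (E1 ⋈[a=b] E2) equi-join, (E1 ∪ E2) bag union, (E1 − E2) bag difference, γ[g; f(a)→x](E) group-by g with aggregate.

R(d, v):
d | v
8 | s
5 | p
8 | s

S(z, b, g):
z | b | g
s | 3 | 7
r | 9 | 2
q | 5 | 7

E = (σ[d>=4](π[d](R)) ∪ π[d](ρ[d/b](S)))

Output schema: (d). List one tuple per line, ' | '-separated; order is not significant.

Per-node cardinality:
  R → 3
  π[d](R) → 3
  σ[d>=4](π[d](R)) → 3
  S → 3
  ρ[d/b](S) → 3
  π[d](ρ[d/b](S)) → 3
  (σ[d>=4](π[d](R)) ∪ π[d](ρ[d/b](S))) → 6

== RESULT ==
d
3
5
5
8
8
9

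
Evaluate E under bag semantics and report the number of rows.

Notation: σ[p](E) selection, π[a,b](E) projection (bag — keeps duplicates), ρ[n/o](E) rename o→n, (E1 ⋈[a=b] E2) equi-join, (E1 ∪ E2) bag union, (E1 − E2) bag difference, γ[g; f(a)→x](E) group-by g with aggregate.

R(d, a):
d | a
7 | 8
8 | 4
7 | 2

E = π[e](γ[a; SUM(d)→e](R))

Per-node cardinality:
  R → 3
  γ[a; SUM(d)→e](R) → 3
  π[e](γ[a; SUM(d)→e](R)) → 3

|E| = 3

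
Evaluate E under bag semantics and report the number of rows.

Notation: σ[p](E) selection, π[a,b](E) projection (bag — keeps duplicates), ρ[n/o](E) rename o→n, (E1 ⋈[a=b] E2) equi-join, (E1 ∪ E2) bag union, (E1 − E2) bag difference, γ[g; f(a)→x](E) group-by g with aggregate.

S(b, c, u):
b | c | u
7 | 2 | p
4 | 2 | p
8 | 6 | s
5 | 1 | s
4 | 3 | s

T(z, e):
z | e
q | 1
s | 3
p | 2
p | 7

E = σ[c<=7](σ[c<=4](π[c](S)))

Per-node cardinality:
  S → 5
  π[c](S) → 5
  σ[c<=4](π[c](S)) → 4
  σ[c<=7](σ[c<=4](π[c](S))) → 4

|E| = 4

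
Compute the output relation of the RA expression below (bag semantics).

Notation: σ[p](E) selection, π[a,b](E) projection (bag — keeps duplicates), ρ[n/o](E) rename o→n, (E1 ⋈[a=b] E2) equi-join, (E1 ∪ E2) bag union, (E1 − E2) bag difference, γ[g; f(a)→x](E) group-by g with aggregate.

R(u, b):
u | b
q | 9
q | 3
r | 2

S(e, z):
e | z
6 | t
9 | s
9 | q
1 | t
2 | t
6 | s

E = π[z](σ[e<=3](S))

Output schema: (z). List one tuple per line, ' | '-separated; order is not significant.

Stepwise |·|:
  S → 6
  σ[e<=3](S) → 2
  π[z](σ[e<=3](S)) → 2

== RESULT ==
z
t
t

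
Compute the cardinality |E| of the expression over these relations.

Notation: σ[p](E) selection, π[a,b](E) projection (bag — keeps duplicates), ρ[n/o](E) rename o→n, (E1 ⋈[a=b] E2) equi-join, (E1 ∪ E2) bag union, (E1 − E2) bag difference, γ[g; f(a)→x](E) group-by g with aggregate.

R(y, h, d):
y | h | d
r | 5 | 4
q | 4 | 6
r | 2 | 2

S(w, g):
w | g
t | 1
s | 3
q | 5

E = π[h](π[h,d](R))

Subexpression sizes:
  R → 3
  π[h,d](R) → 3
  π[h](π[h,d](R)) → 3

|E| = 3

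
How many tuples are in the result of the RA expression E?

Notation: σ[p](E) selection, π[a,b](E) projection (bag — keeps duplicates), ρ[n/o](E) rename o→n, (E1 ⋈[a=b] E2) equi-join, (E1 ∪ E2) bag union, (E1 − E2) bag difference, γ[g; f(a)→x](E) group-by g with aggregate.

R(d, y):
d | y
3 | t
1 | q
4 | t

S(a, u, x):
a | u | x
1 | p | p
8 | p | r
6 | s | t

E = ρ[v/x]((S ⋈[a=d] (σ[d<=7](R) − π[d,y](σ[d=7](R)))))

Stepwise |·|:
  S → 3
  R → 3
  σ[d<=7](R) → 3
  R → 3
  σ[d=7](R) → 0
  π[d,y](σ[d=7](R)) → 0
  (σ[d<=7](R) − π[d,y](σ[d=7](R))) → 3
  (S ⋈[a=d] (σ[d<=7](R) − π[d,y](σ[d=7](R)))) → 1
  ρ[v/x]((S ⋈[a=d] (σ[d<=7](R) − π[d,y](σ[d=7](R))))) → 1

|E| = 1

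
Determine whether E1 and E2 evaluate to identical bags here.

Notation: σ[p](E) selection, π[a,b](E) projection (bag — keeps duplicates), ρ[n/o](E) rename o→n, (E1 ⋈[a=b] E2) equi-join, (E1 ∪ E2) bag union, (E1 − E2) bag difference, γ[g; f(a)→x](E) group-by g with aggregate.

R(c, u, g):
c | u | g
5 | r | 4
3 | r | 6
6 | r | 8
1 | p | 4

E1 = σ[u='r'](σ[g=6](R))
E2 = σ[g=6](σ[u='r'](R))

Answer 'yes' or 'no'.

E1 row counts bottom-up:
  R → 4
  σ[g=6](R) → 1
  σ[u='r'](σ[g=6](R)) → 1
E2 row counts bottom-up:
  R → 4
  σ[u='r'](R) → 3
  σ[g=6](σ[u='r'](R)) → 1

E1 and E2 produce the same multiset:
c | u | g
3 | r | 6

yes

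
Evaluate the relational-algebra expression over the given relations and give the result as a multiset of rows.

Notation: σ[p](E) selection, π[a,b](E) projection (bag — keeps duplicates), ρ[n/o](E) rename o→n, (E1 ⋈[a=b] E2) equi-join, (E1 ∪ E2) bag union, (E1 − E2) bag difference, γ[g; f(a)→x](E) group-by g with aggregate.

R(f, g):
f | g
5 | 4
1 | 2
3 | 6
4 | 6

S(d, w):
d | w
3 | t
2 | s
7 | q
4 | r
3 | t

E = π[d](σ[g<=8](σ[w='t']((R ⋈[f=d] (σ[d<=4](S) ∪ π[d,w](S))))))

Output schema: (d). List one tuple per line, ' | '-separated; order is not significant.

Stepwise |·|:
  R → 4
  S → 5
  σ[d<=4](S) → 4
  S → 5
  π[d,w](S) → 5
  (σ[d<=4](S) ∪ π[d,w](S)) → 9
  (R ⋈[f=d] (σ[d<=4](S) ∪ π[d,w](S))) → 6
  σ[w='t']((R ⋈[f=d] (σ[d<=4](S) ∪ π[d,w](S)))) → 4
  σ[g<=8](σ[w='t']((R ⋈[f=d] (σ[d<=4](S) ∪ π[d,w](S))))) → 4
  π[d](σ[g<=8](σ[w='t']((R ⋈[f=d] (σ[d<=4](S) ∪ π[d,w](S)))))) → 4

== RESULT ==
d
3
3
3
3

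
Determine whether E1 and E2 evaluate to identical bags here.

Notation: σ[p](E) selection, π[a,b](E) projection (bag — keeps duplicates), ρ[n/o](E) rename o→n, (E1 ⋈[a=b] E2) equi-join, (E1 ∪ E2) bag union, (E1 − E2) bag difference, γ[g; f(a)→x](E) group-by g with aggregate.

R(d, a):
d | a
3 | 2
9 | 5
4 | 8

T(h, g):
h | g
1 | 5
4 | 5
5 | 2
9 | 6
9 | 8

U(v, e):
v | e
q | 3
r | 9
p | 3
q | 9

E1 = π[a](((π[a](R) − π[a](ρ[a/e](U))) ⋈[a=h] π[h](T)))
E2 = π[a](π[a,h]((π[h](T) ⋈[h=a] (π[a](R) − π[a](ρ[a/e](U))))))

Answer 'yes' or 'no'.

E1 row counts bottom-up:
  R → 3
  π[a](R) → 3
  U → 4
  ρ[a/e](U) → 4
  π[a](ρ[a/e](U)) → 4
  (π[a](R) − π[a](ρ[a/e](U))) → 3
  T → 5
  π[h](T) → 5
  ((π[a](R) − π[a](ρ[a/e](U))) ⋈[a=h] π[h](T)) → 1
  π[a](((π[a](R) − π[a](ρ[a/e](U))) ⋈[a=h] π[h](T))) → 1
E2 row counts bottom-up:
  T → 5
  π[h](T) → 5
  R → 3
  π[a](R) → 3
  U → 4
  ρ[a/e](U) → 4
  π[a](ρ[a/e](U)) → 4
  (π[a](R) − π[a](ρ[a/e](U))) → 3
  (π[h](T) ⋈[h=a] (π[a](R) − π[a](ρ[a/e](U)))) → 1
  π[a,h]((π[h](T) ⋈[h=a] (π[a](R) − π[a](ρ[a/e](U))))) → 1
  π[a](π[a,h]((π[h](T) ⋈[h=a] (π[a](R) − π[a](ρ[a/e](U)))))) → 1

E1 and E2 produce the same multiset:
a
5

yes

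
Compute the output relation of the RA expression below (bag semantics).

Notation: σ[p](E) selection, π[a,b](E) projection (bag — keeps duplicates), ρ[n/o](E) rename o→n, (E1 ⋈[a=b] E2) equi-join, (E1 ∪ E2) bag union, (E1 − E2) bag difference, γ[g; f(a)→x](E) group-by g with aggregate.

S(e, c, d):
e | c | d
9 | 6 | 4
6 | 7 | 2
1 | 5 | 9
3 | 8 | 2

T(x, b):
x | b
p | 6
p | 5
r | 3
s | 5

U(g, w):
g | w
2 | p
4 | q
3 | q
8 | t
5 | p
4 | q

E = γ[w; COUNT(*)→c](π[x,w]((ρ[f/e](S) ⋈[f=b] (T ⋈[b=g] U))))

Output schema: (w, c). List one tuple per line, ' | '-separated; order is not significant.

Per-node cardinality:
  S → 4
  ρ[f/e](S) → 4
  T → 4
  U → 6
  (T ⋈[b=g] U) → 3
  (ρ[f/e](S) ⋈[f=b] (T ⋈[b=g] U)) → 1
  π[x,w]((ρ[f/e](S) ⋈[f=b] (T ⋈[b=g] U))) → 1
  γ[w; COUNT(*)→c](π[x,w]((ρ[f/e](S) ⋈[f=b] (T ⋈[b=g] U)))) → 1

== RESULT ==
w | c
q | 1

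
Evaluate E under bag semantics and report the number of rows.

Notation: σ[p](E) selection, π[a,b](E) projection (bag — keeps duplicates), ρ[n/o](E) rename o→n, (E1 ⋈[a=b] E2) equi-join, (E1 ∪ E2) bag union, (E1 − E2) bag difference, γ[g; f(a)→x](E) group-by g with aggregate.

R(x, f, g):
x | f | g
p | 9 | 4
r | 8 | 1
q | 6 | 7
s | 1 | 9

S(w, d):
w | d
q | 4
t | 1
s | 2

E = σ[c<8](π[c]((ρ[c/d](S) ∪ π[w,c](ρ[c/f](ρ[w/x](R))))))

Subexpression sizes:
  S → 3
  ρ[c/d](S) → 3
  R → 4
  ρ[w/x](R) → 4
  ρ[c/f](ρ[w/x](R)) → 4
  π[w,c](ρ[c/f](ρ[w/x](R))) → 4
  (ρ[c/d](S) ∪ π[w,c](ρ[c/f](ρ[w/x](R)))) → 7
  π[c]((ρ[c/d](S) ∪ π[w,c](ρ[c/f](ρ[w/x](R))))) → 7
  σ[c<8](π[c]((ρ[c/d](S) ∪ π[w,c](ρ[c/f](ρ[w/x](R)))))) → 5

|E| = 5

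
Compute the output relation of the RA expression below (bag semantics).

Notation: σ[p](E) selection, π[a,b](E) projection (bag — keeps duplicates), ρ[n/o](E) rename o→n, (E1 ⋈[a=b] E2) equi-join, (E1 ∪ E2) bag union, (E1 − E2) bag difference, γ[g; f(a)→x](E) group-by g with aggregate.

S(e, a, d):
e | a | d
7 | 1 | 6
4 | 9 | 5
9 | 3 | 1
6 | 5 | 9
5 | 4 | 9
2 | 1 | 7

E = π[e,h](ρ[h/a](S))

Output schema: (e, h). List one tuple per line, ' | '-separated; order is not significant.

Stepwise |·|:
  S → 6
  ρ[h/a](S) → 6
  π[e,h](ρ[h/a](S)) → 6

== RESULT ==
e | h
2 | 1
4 | 9
5 | 4
6 | 5
7 | 1
9 | 3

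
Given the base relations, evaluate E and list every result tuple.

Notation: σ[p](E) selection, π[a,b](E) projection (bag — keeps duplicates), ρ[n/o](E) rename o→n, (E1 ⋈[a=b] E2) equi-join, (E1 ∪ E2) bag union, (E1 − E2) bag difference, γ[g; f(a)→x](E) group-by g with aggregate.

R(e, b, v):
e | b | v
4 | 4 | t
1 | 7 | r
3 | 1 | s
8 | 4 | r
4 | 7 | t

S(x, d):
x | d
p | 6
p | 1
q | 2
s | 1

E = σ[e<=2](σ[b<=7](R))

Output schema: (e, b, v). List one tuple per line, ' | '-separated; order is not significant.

Stepwise |·|:
  R → 5
  σ[b<=7](R) → 5
  σ[e<=2](σ[b<=7](R)) → 1

== RESULT ==
e | b | v
1 | 7 | r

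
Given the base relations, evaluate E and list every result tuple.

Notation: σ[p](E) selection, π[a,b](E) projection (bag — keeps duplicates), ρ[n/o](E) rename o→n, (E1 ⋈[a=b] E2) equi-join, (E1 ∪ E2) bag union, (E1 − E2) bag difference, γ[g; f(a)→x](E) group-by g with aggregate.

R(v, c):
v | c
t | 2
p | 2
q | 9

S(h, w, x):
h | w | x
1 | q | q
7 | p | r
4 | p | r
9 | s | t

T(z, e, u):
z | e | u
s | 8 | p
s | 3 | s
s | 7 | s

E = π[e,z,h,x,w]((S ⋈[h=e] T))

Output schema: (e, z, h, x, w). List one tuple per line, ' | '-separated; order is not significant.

Row counts bottom-up:
  S → 4
  T → 3
  (S ⋈[h=e] T) → 1
  π[e,z,h,x,w]((S ⋈[h=e] T)) → 1

== RESULT ==
e | z | h | x | w
7 | s | 7 | r | p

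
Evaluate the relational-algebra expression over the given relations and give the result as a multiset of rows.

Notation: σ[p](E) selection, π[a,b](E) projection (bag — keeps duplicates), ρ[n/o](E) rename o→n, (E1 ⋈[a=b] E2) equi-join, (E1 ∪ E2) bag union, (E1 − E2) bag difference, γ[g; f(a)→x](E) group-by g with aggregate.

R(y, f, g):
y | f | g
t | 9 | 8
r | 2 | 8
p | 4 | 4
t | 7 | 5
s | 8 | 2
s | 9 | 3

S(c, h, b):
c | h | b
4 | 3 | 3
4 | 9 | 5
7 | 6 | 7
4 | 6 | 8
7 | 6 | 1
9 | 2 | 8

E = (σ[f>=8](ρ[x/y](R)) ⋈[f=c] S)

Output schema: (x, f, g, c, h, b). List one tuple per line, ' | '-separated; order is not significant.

Row counts bottom-up:
  R → 6
  ρ[x/y](R) → 6
  σ[f>=8](ρ[x/y](R)) → 3
  S → 6
  (σ[f>=8](ρ[x/y](R)) ⋈[f=c] S) → 2

== RESULT ==
x | f | g | c | h | b
s | 9 | 3 | 9 | 2 | 8
t | 9 | 8 | 9 | 2 | 8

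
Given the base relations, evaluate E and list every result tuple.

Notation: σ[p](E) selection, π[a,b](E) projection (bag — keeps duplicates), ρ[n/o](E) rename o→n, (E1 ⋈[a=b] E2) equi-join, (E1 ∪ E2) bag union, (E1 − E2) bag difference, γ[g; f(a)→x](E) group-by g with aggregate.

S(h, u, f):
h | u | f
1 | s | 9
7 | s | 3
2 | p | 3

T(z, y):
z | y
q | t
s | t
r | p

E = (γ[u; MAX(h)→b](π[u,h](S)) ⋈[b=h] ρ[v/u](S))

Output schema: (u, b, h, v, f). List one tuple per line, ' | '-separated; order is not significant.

Stepwise |·|:
  S → 3
  π[u,h](S) → 3
  γ[u; MAX(h)→b](π[u,h](S)) → 2
  S → 3
  ρ[v/u](S) → 3
  (γ[u; MAX(h)→b](π[u,h](S)) ⋈[b=h] ρ[v/u](S)) → 2

== RESULT ==
u | b | h | v | f
p | 2 | 2 | p | 3
s | 7 | 7 | s | 3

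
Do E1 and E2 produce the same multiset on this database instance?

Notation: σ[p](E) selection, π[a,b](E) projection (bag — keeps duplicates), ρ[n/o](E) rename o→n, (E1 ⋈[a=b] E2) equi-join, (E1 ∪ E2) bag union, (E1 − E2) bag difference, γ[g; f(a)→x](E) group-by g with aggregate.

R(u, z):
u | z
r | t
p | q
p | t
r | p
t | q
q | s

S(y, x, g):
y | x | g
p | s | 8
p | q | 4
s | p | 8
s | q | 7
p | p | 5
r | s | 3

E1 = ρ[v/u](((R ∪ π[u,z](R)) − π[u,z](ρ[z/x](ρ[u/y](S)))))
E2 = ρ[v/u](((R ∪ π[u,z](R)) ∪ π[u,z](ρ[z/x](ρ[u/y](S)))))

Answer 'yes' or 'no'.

E1 subexpression sizes:
  R → 6
  R → 6
  π[u,z](R) → 6
  (R ∪ π[u,z](R)) → 12
  S → 6
  ρ[u/y](S) → 6
  ρ[z/x](ρ[u/y](S)) → 6
  π[u,z](ρ[z/x](ρ[u/y](S))) → 6
  ((R ∪ π[u,z](R)) − π[u,z](ρ[z/x](ρ[u/y](S)))) → 11
  ρ[v/u](((R ∪ π[u,z](R)) − π[u,z](ρ[z/x](ρ[u/y](S))))) → 11
E2 subexpression sizes:
  R → 6
  R → 6
  π[u,z](R) → 6
  (R ∪ π[u,z](R)) → 12
  S → 6
  ρ[u/y](S) → 6
  ρ[z/x](ρ[u/y](S)) → 6
  π[u,z](ρ[z/x](ρ[u/y](S))) → 6
  ((R ∪ π[u,z](R)) ∪ π[u,z](ρ[z/x](ρ[u/y](S)))) → 18
  ρ[v/u](((R ∪ π[u,z](R)) ∪ π[u,z](ρ[z/x](ρ[u/y](S))))) → 18

E1 result:
v | z
p | q
p | t
p | t
q | s
q | s
r | p
r | p
r | t
r | t
t | q
t | q
E2 result:
v | z
p | p
p | q
p | q
p | q
p | s
p | t
p | t
q | s
q | s
r | p
r | p
r | s
r | t
r | t
s | p
s | q
t | q
t | q
Witness: ('p', 's') appears 0× in E1 but 1× in E2.

no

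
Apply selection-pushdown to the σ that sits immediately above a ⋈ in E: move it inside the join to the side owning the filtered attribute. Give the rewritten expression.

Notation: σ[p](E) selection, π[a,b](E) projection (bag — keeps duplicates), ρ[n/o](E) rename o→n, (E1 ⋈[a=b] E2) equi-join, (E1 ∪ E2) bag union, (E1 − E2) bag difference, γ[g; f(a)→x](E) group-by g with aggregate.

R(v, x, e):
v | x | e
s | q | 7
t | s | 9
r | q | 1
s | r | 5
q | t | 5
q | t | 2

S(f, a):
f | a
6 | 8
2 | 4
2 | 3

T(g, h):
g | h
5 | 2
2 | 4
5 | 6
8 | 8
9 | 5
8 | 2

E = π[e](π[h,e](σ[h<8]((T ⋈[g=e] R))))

σ filters on h, owned by the left side.
E' = π[e](π[h,e]((σ[h<8](T) ⋈[g=e] R)))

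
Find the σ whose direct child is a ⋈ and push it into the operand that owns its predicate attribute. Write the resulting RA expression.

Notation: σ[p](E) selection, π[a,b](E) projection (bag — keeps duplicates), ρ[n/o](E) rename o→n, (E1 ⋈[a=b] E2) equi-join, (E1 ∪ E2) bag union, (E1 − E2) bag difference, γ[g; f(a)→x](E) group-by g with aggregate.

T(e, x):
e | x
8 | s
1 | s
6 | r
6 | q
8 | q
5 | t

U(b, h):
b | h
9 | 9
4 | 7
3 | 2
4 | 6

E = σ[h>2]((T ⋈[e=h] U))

σ filters on h, owned by the right side.
E' = (T ⋈[e=h] σ[h>2](U))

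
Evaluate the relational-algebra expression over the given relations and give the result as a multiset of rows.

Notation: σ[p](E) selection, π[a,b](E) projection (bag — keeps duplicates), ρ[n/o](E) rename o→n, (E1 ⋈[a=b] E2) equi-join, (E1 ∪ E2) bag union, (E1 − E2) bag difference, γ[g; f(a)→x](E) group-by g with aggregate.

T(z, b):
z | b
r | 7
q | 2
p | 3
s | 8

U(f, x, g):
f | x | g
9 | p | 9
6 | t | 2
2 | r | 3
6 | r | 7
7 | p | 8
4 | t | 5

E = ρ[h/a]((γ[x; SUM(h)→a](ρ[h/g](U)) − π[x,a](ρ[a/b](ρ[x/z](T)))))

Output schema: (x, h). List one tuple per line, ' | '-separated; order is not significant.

Row counts bottom-up:
  U → 6
  ρ[h/g](U) → 6
  γ[x; SUM(h)→a](ρ[h/g](U)) → 3
  T → 4
  ρ[x/z](T) → 4
  ρ[a/b](ρ[x/z](T)) → 4
  π[x,a](ρ[a/b](ρ[x/z](T))) → 4
  (γ[x; SUM(h)→a](ρ[h/g](U)) − π[x,a](ρ[a/b](ρ[x/z](T)))) → 3
  ρ[h/a]((γ[x; SUM(h)→a](ρ[h/g](U)) − π[x,a](ρ[a/b](ρ[x/z](T))))) → 3

== RESULT ==
x | h
p | 17
r | 10
t | 7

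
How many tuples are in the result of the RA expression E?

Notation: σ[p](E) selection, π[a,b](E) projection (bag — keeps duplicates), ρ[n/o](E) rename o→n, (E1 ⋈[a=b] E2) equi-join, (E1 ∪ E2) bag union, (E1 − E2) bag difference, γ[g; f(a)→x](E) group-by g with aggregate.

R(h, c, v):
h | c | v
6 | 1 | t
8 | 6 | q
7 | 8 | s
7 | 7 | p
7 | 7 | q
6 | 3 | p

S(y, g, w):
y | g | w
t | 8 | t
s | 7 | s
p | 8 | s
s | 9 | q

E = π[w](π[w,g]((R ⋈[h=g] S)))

Stepwise |·|:
  R → 6
  S → 4
  (R ⋈[h=g] S) → 5
  π[w,g]((R ⋈[h=g] S)) → 5
  π[w](π[w,g]((R ⋈[h=g] S))) → 5

|E| = 5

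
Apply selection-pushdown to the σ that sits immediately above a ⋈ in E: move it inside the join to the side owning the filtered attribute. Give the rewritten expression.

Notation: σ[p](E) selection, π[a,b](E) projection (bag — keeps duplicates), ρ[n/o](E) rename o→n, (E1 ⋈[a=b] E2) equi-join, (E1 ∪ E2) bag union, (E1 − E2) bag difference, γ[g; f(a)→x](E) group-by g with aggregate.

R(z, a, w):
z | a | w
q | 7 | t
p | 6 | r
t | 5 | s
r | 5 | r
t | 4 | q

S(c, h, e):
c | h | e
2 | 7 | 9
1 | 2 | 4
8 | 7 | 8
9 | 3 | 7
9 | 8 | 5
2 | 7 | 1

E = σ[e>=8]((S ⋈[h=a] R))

σ filters on e, owned by the left side.
E' = (σ[e>=8](S) ⋈[h=a] R)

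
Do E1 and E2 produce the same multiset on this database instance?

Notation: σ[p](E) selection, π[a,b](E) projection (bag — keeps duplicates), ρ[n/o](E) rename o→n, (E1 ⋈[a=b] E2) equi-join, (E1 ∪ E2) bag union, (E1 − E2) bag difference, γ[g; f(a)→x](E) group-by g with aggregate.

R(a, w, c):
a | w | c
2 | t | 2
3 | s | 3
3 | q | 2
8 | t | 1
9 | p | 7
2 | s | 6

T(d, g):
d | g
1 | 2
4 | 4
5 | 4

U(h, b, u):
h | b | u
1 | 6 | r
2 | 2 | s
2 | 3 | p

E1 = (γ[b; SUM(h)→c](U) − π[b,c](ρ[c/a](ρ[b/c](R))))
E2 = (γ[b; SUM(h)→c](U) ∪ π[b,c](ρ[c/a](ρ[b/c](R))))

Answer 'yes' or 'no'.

E1 row counts bottom-up:
  U → 3
  γ[b; SUM(h)→c](U) → 3
  R → 6
  ρ[b/c](R) → 6
  ρ[c/a](ρ[b/c](R)) → 6
  π[b,c](ρ[c/a](ρ[b/c](R))) → 6
  (γ[b; SUM(h)→c](U) − π[b,c](ρ[c/a](ρ[b/c](R)))) → 2
E2 row counts bottom-up:
  U → 3
  γ[b; SUM(h)→c](U) → 3
  R → 6
  ρ[b/c](R) → 6
  ρ[c/a](ρ[b/c](R)) → 6
  π[b,c](ρ[c/a](ρ[b/c](R))) → 6
  (γ[b; SUM(h)→c](U) ∪ π[b,c](ρ[c/a](ρ[b/c](R)))) → 9

E1 result:
b | c
3 | 2
6 | 1
E2 result:
b | c
1 | 8
2 | 2
2 | 2
2 | 3
3 | 2
3 | 3
6 | 1
6 | 2
7 | 9
Witness: (6, 2) appears 0× in E1 but 1× in E2.

no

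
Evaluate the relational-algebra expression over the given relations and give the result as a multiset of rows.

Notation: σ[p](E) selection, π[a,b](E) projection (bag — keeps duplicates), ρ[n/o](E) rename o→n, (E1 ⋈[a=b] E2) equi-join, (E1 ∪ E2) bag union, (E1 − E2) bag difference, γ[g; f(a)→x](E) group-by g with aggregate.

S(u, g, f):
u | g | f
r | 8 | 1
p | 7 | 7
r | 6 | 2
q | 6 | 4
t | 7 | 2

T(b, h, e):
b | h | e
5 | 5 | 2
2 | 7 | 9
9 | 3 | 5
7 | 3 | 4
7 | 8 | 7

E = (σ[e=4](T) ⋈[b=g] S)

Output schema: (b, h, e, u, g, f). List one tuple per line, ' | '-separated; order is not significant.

Row counts bottom-up:
  T → 5
  σ[e=4](T) → 1
  S → 5
  (σ[e=4](T) ⋈[b=g] S) → 2

== RESULT ==
b | h | e | u | g | f
7 | 3 | 4 | p | 7 | 7
7 | 3 | 4 | t | 7 | 2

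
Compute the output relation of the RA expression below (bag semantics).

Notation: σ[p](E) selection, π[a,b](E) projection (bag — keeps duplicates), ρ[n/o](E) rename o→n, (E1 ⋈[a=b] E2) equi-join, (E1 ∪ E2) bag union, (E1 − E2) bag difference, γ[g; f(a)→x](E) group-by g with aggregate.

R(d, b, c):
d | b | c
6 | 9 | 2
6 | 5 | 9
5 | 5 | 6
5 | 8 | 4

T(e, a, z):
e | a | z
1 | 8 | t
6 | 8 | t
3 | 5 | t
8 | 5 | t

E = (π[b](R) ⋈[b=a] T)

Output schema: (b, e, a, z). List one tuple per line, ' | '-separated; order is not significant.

Subexpression sizes:
  R → 4
  π[b](R) → 4
  T → 4
  (π[b](R) ⋈[b=a] T) → 6

== RESULT ==
b | e | a | z
5 | 3 | 5 | t
5 | 3 | 5 | t
5 | 8 | 5 | t
5 | 8 | 5 | t
8 | 1 | 8 | t
8 | 6 | 8 | t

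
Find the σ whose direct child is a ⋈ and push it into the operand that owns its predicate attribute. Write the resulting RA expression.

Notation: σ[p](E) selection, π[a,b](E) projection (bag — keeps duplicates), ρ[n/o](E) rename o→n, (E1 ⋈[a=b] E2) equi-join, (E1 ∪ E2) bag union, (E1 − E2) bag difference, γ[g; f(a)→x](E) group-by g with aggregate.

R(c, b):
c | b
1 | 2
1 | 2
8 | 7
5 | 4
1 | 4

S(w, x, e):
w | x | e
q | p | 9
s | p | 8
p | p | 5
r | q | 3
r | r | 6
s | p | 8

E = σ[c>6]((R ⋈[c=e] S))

σ filters on c, owned by the left side.
E' = (σ[c>6](R) ⋈[c=e] S)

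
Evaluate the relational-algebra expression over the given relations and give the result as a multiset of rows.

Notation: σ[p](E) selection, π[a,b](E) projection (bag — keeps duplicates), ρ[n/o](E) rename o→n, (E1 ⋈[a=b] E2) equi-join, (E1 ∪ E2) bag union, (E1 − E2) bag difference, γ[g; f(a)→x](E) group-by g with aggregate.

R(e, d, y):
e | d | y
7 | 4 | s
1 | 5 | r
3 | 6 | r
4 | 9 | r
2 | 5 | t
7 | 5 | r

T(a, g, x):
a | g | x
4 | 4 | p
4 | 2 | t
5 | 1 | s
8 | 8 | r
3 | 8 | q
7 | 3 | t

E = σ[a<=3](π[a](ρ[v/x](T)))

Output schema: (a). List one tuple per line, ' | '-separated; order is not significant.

Subexpression sizes:
  T → 6
  ρ[v/x](T) → 6
  π[a](ρ[v/x](T)) → 6
  σ[a<=3](π[a](ρ[v/x](T))) → 1

== RESULT ==
a
3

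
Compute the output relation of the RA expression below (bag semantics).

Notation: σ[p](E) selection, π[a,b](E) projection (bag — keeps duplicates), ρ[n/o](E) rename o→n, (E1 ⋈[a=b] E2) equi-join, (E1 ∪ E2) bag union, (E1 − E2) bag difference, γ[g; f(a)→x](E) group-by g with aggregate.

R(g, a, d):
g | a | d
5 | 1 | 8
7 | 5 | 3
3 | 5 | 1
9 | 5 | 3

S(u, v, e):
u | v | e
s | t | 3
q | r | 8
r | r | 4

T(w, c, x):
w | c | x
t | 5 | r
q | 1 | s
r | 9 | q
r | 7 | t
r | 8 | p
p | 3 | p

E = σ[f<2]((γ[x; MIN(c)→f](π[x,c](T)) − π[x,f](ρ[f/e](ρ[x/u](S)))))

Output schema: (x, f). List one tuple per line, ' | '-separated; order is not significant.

Stepwise |·|:
  T → 6
  π[x,c](T) → 6
  γ[x; MIN(c)→f](π[x,c](T)) → 5
  S → 3
  ρ[x/u](S) → 3
  ρ[f/e](ρ[x/u](S)) → 3
  π[x,f](ρ[f/e](ρ[x/u](S))) → 3
  (γ[x; MIN(c)→f](π[x,c](T)) − π[x,f](ρ[f/e](ρ[x/u](S)))) → 5
  σ[f<2]((γ[x; MIN(c)→f](π[x,c](T)) − π[x,f](ρ[f/e](ρ[x/u](S))))) → 1

== RESULT ==
x | f
s | 1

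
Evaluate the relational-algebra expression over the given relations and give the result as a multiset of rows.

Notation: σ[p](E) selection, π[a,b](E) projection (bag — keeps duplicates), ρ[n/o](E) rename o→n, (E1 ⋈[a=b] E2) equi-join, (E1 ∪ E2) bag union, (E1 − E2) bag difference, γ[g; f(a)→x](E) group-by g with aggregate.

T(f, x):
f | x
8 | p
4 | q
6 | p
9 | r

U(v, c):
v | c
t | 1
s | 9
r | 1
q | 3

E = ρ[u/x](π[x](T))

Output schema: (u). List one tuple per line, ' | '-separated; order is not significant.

Subexpression sizes:
  T → 4
  π[x](T) → 4
  ρ[u/x](π[x](T)) → 4

== RESULT ==
u
p
p
q
r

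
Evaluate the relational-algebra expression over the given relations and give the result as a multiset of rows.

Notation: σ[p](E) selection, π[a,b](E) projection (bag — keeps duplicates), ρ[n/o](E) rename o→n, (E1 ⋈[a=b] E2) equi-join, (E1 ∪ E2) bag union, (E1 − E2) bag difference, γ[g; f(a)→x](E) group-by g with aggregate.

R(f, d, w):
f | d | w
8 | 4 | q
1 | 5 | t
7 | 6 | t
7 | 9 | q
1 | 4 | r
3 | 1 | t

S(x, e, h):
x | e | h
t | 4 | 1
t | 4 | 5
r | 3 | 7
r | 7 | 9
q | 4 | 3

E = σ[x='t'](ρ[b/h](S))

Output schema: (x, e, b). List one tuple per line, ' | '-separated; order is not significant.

Stepwise |·|:
  S → 5
  ρ[b/h](S) → 5
  σ[x='t'](ρ[b/h](S)) → 2

== RESULT ==
x | e | b
t | 4 | 1
t | 4 | 5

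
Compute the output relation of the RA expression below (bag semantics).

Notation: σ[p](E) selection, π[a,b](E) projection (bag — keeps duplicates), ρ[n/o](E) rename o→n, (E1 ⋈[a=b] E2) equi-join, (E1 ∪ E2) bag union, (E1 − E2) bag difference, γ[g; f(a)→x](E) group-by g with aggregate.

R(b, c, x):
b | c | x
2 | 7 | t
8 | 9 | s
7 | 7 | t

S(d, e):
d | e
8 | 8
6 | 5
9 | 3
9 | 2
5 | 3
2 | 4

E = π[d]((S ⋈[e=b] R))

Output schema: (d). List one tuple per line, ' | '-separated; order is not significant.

Stepwise |·|:
  S → 6
  R → 3
  (S ⋈[e=b] R) → 2
  π[d]((S ⋈[e=b] R)) → 2

== RESULT ==
d
8
9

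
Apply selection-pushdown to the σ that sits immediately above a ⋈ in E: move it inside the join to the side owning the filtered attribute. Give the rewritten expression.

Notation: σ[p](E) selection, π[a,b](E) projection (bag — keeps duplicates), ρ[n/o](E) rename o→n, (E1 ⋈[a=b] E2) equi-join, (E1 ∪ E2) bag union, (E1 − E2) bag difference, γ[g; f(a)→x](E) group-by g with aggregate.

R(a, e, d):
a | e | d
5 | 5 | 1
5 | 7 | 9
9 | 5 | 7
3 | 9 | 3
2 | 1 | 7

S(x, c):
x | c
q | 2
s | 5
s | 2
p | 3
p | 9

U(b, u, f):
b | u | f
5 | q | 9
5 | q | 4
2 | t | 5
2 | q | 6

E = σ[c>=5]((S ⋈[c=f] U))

σ filters on c, owned by the left side.
E' = (σ[c>=5](S) ⋈[c=f] U)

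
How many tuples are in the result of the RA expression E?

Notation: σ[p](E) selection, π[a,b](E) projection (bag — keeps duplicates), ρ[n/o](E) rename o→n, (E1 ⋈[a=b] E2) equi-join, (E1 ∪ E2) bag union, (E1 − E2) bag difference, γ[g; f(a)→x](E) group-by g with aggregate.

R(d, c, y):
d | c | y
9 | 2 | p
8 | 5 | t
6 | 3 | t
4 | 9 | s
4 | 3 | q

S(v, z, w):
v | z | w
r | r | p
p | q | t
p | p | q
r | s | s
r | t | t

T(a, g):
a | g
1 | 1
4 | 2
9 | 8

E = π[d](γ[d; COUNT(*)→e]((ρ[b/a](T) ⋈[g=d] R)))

Row counts bottom-up:
  T → 3
  ρ[b/a](T) → 3
  R → 5
  (ρ[b/a](T) ⋈[g=d] R) → 1
  γ[d; COUNT(*)→e]((ρ[b/a](T) ⋈[g=d] R)) → 1
  π[d](γ[d; COUNT(*)→e]((ρ[b/a](T) ⋈[g=d] R))) → 1

|E| = 1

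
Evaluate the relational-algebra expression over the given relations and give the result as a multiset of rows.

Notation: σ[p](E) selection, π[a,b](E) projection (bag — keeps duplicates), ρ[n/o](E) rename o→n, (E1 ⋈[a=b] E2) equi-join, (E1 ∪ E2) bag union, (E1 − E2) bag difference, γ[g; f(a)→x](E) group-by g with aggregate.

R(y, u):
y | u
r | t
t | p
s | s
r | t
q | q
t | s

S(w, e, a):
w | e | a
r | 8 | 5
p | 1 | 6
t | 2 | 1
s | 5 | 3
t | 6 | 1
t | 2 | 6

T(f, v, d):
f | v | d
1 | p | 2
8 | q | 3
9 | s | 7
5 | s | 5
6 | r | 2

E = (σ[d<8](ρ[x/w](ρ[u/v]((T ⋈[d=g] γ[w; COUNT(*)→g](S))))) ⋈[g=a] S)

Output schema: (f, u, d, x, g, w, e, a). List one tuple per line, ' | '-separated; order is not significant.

Stepwise |·|:
  T → 5
  S → 6
  γ[w; COUNT(*)→g](S) → 4
  (T ⋈[d=g] γ[w; COUNT(*)→g](S)) → 1
  ρ[u/v]((T ⋈[d=g] γ[w; COUNT(*)→g](S))) → 1
  ρ[x/w](ρ[u/v]((T ⋈[d=g] γ[w; COUNT(*)→g](S)))) → 1
  σ[d<8](ρ[x/w](ρ[u/v]((T ⋈[d=g] γ[w; COUNT(*)→g](S))))) → 1
  S → 6
  (σ[d<8](ρ[x/w](ρ[u/v]((T ⋈[d=g] γ[w; COUNT(*)→g](S))))) ⋈[g=a] S) → 1

== RESULT ==
f | u | d | x | g | w | e | a
8 | q | 3 | t | 3 | s | 5 | 3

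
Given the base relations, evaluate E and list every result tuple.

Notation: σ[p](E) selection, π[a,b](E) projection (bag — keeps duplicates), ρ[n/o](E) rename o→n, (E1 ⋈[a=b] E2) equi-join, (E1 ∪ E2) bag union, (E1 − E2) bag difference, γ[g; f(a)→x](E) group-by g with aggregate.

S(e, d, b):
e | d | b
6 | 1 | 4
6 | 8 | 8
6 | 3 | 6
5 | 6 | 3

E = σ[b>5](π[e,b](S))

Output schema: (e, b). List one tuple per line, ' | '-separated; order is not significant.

Row counts bottom-up:
  S → 4
  π[e,b](S) → 4
  σ[b>5](π[e,b](S)) → 2

== RESULT ==
e | b
6 | 6
6 | 8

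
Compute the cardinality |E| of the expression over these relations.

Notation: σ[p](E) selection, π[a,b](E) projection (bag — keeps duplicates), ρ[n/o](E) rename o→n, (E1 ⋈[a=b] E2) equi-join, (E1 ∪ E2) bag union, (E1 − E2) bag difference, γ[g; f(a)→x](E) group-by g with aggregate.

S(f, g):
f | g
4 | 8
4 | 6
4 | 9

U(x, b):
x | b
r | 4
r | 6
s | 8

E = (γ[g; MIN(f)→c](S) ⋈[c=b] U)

Per-node cardinality:
  S → 3
  γ[g; MIN(f)→c](S) → 3
  U → 3
  (γ[g; MIN(f)→c](S) ⋈[c=b] U) → 3

|E| = 3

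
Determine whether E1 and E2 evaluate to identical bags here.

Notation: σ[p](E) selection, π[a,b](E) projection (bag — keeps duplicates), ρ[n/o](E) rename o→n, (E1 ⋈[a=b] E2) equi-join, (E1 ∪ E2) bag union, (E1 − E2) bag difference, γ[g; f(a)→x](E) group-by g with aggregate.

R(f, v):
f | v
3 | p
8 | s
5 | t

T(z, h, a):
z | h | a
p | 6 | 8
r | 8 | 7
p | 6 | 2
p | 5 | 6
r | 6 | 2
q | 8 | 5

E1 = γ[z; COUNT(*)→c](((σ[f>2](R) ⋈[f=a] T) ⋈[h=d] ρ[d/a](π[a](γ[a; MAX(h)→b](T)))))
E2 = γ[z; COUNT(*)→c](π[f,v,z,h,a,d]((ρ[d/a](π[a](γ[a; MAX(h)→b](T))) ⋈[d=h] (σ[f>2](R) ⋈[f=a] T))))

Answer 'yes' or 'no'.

E1 stepwise |·|:
  R → 3
  σ[f>2](R) → 3
  T → 6
  (σ[f>2](R) ⋈[f=a] T) → 2
  T → 6
  γ[a; MAX(h)→b](T) → 5
  π[a](γ[a; MAX(h)→b](T)) → 5
  ρ[d/a](π[a](γ[a; MAX(h)→b](T))) → 5
  ((σ[f>2](R) ⋈[f=a] T) ⋈[h=d] ρ[d/a](π[a](γ[a; MAX(h)→b](T)))) → 2
  γ[z; COUNT(*)→c](((σ[f>2](R) ⋈[f=a] T) ⋈[h=d] ρ[d/a](π[a](γ[a; MAX(h)→b](T))))) → 2
E2 stepwise |·|:
  T → 6
  γ[a; MAX(h)→b](T) → 5
  π[a](γ[a; MAX(h)→b](T)) → 5
  ρ[d/a](π[a](γ[a; MAX(h)→b](T))) → 5
  R → 3
  σ[f>2](R) → 3
  T → 6
  (σ[f>2](R) ⋈[f=a] T) → 2
  (ρ[d/a](π[a](γ[a; MAX(h)→b](T))) ⋈[d=h] (σ[f>2](R) ⋈[f=a] T)) → 2
  π[f,v,z,h,a,d]((ρ[d/a](π[a](γ[a; MAX(h)→b](T))) ⋈[d=h] (σ[f>2](R) ⋈[f=a] T))) → 2
  γ[z; COUNT(*)→c](π[f,v,z,h,a,d]((ρ[d/a](π[a](γ[a; MAX(h)→b](T))) ⋈[d=h] (σ[f>2](R) ⋈[f=a] T)))) → 2

E1 and E2 produce the same multiset:
z | c
p | 1
q | 1

yes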